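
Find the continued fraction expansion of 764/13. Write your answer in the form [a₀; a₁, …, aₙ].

[58; 1, 3, 3]

764 = 58·13 + 10, so a_0 = 58
13 = 1·10 + 3, so a_1 = 1
10 = 3·3 + 1, so a_2 = 3
3 = 3·1 + 0, so a_3 = 3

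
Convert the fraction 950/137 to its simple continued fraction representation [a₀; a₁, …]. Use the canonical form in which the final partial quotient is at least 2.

[6; 1, 14, 4, 2]

⌊950/137⌋ = 6, remainder 128
⌊137/128⌋ = 1, remainder 9
⌊128/9⌋ = 14, remainder 2
⌊9/2⌋ = 4, remainder 1
⌊2/1⌋ = 2, remainder 0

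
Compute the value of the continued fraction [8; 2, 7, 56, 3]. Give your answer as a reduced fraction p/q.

Start with 3.
56 + 1/(3/1) = 56 + 1/3 = 169/3
7 + 1/(169/3) = 7 + 3/169 = 1186/169
2 + 1/(1186/169) = 2 + 169/1186 = 2541/1186
8 + 1/(2541/1186) = 8 + 1186/2541 = 21514/2541

21514/2541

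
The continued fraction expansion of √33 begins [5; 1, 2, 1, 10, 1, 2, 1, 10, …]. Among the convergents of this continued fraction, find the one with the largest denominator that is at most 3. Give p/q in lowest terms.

17/3

a_0 = 5: 5/1  (≤ bound)
a_1 = 1: 6/1  (≤ bound)
a_2 = 2: 17/3  (≤ bound)
a_3 = 1: 23/4  (> 3, stop)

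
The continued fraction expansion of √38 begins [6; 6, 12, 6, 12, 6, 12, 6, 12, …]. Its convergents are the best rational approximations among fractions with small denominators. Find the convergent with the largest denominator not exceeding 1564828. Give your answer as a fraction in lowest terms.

List convergents until the denominator exceeds the bound:
a_0 = 6: 6/1  (≤ bound)
a_1 = 6: 37/6  (≤ bound)
a_2 = 12: 450/73  (≤ bound)
a_3 = 6: 2737/444  (≤ bound)
a_4 = 12: 33294/5401  (≤ bound)
a_5 = 6: 202501/32850  (≤ bound)
a_6 = 12: 2463306/399601  (≤ bound)
a_7 = 6: 14982337/2430456  (> 1564828, stop)

2463306/399601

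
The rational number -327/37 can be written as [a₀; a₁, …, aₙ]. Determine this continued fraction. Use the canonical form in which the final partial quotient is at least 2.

[-9; 6, 6]

-327 ÷ 37 → quotient -9, remainder 6
37 ÷ 6 → quotient 6, remainder 1
6 ÷ 1 → quotient 6, remainder 0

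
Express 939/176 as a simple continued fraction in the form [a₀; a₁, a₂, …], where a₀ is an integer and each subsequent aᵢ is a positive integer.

[5; 2, 1, 58]

939 ÷ 176 → quotient 5, remainder 59
176 ÷ 59 → quotient 2, remainder 58
59 ÷ 58 → quotient 1, remainder 1
58 ÷ 1 → quotient 58, remainder 0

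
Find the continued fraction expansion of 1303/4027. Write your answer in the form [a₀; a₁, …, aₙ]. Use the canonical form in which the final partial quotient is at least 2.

[0; 3, 11, 23, 1, 1, 2]

1303 = 0·4027 + 1303, so a_0 = 0
4027 = 3·1303 + 118, so a_1 = 3
1303 = 11·118 + 5, so a_2 = 11
118 = 23·5 + 3, so a_3 = 23
5 = 1·3 + 2, so a_4 = 1
3 = 1·2 + 1, so a_5 = 1
2 = 2·1 + 0, so a_6 = 2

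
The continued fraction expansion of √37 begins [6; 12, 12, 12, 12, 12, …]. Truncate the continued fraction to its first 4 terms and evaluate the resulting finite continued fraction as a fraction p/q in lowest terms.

10657/1752

a_0 = 6: 6/1
a_1 = 12: 73/12
a_2 = 12: 882/145
a_3 = 12: 10657/1752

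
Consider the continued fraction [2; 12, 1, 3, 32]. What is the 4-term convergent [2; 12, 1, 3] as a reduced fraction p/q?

106/51

Starting at the tail and folding back:
Start with 3.
1 + 1/(3/1) = 1 + 1/3 = 4/3
12 + 1/(4/3) = 12 + 3/4 = 51/4
2 + 1/(51/4) = 2 + 4/51 = 106/51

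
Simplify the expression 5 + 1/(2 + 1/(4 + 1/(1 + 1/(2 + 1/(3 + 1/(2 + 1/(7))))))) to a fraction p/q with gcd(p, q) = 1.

9688/1777

a_0 = 5: 5/1
a_1 = 2: 11/2
a_2 = 4: 49/9
a_3 = 1: 60/11
a_4 = 2: 169/31
a_5 = 3: 567/104
a_6 = 2: 1303/239
a_7 = 7: 9688/1777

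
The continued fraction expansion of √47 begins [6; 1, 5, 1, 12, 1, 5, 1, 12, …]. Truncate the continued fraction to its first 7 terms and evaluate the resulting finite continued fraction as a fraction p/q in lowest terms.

Work from the innermost term outward:
Start with 5.
1 + 1/(5/1) = 1 + 1/5 = 6/5
12 + 1/(6/5) = 12 + 5/6 = 77/6
1 + 1/(77/6) = 1 + 6/77 = 83/77
5 + 1/(83/77) = 5 + 77/83 = 492/83
1 + 1/(492/83) = 1 + 83/492 = 575/492
6 + 1/(575/492) = 6 + 492/575 = 3942/575

3942/575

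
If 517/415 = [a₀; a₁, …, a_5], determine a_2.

14

⌊517/415⌋ = 1, remainder 102
⌊415/102⌋ = 4, remainder 7
⌊102/7⌋ = 14, remainder 4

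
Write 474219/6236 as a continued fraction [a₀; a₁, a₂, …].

[76; 22, 28, 3, 3]

474219 = 76·6236 + 283, so a_0 = 76
6236 = 22·283 + 10, so a_1 = 22
283 = 28·10 + 3, so a_2 = 28
10 = 3·3 + 1, so a_3 = 3
3 = 3·1 + 0, so a_4 = 3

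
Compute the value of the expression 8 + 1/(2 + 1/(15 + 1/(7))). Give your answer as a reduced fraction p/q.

1858/219

Start with 7.
15 + 1/(7/1) = 15 + 1/7 = 106/7
2 + 1/(106/7) = 2 + 7/106 = 219/106
8 + 1/(219/106) = 8 + 106/219 = 1858/219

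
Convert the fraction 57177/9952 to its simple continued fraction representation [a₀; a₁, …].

[5; 1, 2, 1, 12, 2, 15, 6]

Apply division with remainder until the remainder is 0:
57177 ÷ 9952 → quotient 5, remainder 7417
9952 ÷ 7417 → quotient 1, remainder 2535
7417 ÷ 2535 → quotient 2, remainder 2347
2535 ÷ 2347 → quotient 1, remainder 188
2347 ÷ 188 → quotient 12, remainder 91
188 ÷ 91 → quotient 2, remainder 6
91 ÷ 6 → quotient 15, remainder 1
6 ÷ 1 → quotient 6, remainder 0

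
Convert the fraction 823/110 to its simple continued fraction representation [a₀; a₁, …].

[7; 2, 13, 4]

Run the Euclidean algorithm, recording each quotient:
⌊823/110⌋ = 7, remainder 53
⌊110/53⌋ = 2, remainder 4
⌊53/4⌋ = 13, remainder 1
⌊4/1⌋ = 4, remainder 0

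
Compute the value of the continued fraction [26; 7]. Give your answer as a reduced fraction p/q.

183/7

Collapse the nested fraction from the inside out:
Start with 7.
26 + 1/(7/1) = 26 + 1/7 = 183/7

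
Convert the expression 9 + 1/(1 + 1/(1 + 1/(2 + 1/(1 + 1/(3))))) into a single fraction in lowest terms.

Work from the innermost term outward:
Start with 3.
1 + 1/(3/1) = 1 + 1/3 = 4/3
2 + 1/(4/3) = 2 + 3/4 = 11/4
1 + 1/(11/4) = 1 + 4/11 = 15/11
1 + 1/(15/11) = 1 + 11/15 = 26/15
9 + 1/(26/15) = 9 + 15/26 = 249/26

249/26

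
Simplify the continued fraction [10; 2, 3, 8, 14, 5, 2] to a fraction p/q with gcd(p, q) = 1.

95183/9125

Start with 2.
5 + 1/(2/1) = 5 + 1/2 = 11/2
14 + 1/(11/2) = 14 + 2/11 = 156/11
8 + 1/(156/11) = 8 + 11/156 = 1259/156
3 + 1/(1259/156) = 3 + 156/1259 = 3933/1259
2 + 1/(3933/1259) = 2 + 1259/3933 = 9125/3933
10 + 1/(9125/3933) = 10 + 3933/9125 = 95183/9125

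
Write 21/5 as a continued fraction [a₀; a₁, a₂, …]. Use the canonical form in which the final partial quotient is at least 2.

[4; 5]

21 = 4·5 + 1, so a_0 = 4
5 = 5·1 + 0, so a_1 = 5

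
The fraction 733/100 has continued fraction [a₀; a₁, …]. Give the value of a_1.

733 ÷ 100 → quotient 7, remainder 33
100 ÷ 33 → quotient 3, remainder 1

3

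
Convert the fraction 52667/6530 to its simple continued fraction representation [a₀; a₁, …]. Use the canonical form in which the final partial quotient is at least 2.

52667 ÷ 6530 → quotient 8, remainder 427
6530 ÷ 427 → quotient 15, remainder 125
427 ÷ 125 → quotient 3, remainder 52
125 ÷ 52 → quotient 2, remainder 21
52 ÷ 21 → quotient 2, remainder 10
21 ÷ 10 → quotient 2, remainder 1
10 ÷ 1 → quotient 10, remainder 0

[8; 15, 3, 2, 2, 2, 10]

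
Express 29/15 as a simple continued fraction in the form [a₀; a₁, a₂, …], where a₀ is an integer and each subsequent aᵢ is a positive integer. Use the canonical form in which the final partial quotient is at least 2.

Repeatedly divide and take the remainder:
29 ÷ 15 → quotient 1, remainder 14
15 ÷ 14 → quotient 1, remainder 1
14 ÷ 1 → quotient 14, remainder 0

[1; 1, 14]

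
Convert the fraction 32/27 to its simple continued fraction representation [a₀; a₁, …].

⌊32/27⌋ = 1, remainder 5
⌊27/5⌋ = 5, remainder 2
⌊5/2⌋ = 2, remainder 1
⌊2/1⌋ = 2, remainder 0

[1; 5, 2, 2]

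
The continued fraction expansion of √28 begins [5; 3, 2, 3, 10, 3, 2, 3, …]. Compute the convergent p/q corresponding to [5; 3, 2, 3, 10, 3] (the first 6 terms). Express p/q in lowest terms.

Use the convergent recurrence hₖ = aₖ·hₖ₋₁ + hₖ₋₂ (and likewise for the denominators kₖ):
a_0 = 5: 5/1
a_1 = 3: 16/3
a_2 = 2: 37/7
a_3 = 3: 127/24
a_4 = 10: 1307/247
a_5 = 3: 4048/765

4048/765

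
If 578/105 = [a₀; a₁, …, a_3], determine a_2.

1

578 = 5·105 + 53, so a_0 = 5
105 = 1·53 + 52, so a_1 = 1
53 = 1·52 + 1, so a_2 = 1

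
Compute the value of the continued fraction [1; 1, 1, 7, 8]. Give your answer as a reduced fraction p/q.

Use the convergent recurrence hₖ = aₖ·hₖ₋₁ + hₖ₋₂ (and likewise for the denominators kₖ):
a_0 = 1: 1/1
a_1 = 1: 2/1
a_2 = 1: 3/2
a_3 = 7: 23/15
a_4 = 8: 187/122

187/122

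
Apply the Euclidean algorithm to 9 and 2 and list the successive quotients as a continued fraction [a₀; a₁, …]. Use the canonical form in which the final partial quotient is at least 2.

9 = 4·2 + 1, so a_0 = 4
2 = 2·1 + 0, so a_1 = 2

[4; 2]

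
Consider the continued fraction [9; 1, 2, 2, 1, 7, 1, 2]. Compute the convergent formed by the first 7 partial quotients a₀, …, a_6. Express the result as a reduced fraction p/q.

a_0 = 9: 9/1
a_1 = 1: 10/1
a_2 = 2: 29/3
a_3 = 2: 68/7
a_4 = 1: 97/10
a_5 = 7: 747/77
a_6 = 1: 844/87

844/87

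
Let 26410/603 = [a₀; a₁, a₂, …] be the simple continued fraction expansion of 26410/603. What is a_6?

3

⌊26410/603⌋ = 43, remainder 481
⌊603/481⌋ = 1, remainder 122
⌊481/122⌋ = 3, remainder 115
⌊122/115⌋ = 1, remainder 7
⌊115/7⌋ = 16, remainder 3
⌊7/3⌋ = 2, remainder 1
⌊3/1⌋ = 3, remainder 0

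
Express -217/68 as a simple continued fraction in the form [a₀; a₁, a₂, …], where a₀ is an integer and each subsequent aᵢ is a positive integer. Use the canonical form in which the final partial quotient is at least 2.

[-4; 1, 4, 4, 3]

Apply division with remainder until the remainder is 0:
-217 ÷ 68 → quotient -4, remainder 55
68 ÷ 55 → quotient 1, remainder 13
55 ÷ 13 → quotient 4, remainder 3
13 ÷ 3 → quotient 4, remainder 1
3 ÷ 1 → quotient 3, remainder 0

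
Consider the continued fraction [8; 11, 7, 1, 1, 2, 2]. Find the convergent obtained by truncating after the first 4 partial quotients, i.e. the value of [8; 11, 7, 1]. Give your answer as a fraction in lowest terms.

Collapse the nested fraction from the inside out:
Start with 1.
7 + 1/(1/1) = 7 + 1/1 = 8/1
11 + 1/(8/1) = 11 + 1/8 = 89/8
8 + 1/(89/8) = 8 + 8/89 = 720/89

720/89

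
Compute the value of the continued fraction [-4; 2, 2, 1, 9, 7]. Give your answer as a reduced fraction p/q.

Work from the innermost term outward:
Start with 7.
9 + 1/(7/1) = 9 + 1/7 = 64/7
1 + 1/(64/7) = 1 + 7/64 = 71/64
2 + 1/(71/64) = 2 + 64/71 = 206/71
2 + 1/(206/71) = 2 + 71/206 = 483/206
-4 + 1/(483/206) = -4 + 206/483 = -1726/483

-1726/483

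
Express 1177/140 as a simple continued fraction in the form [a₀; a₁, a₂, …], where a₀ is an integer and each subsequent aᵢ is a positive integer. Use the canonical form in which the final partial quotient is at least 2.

⌊1177/140⌋ = 8, remainder 57
⌊140/57⌋ = 2, remainder 26
⌊57/26⌋ = 2, remainder 5
⌊26/5⌋ = 5, remainder 1
⌊5/1⌋ = 5, remainder 0

[8; 2, 2, 5, 5]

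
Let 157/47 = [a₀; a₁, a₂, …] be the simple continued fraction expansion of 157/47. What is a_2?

Repeatedly divide and take the remainder:
⌊157/47⌋ = 3, remainder 16
⌊47/16⌋ = 2, remainder 15
⌊16/15⌋ = 1, remainder 1

1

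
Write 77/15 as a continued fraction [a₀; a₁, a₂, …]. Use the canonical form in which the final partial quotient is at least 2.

[5; 7, 2]

77 = 5·15 + 2, so a_0 = 5
15 = 7·2 + 1, so a_1 = 7
2 = 2·1 + 0, so a_2 = 2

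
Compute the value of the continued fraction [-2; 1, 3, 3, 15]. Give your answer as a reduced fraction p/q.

Collapse the nested fraction from the inside out:
Start with 15.
3 + 1/(15/1) = 3 + 1/15 = 46/15
3 + 1/(46/15) = 3 + 15/46 = 153/46
1 + 1/(153/46) = 1 + 46/153 = 199/153
-2 + 1/(199/153) = -2 + 153/199 = -245/199

-245/199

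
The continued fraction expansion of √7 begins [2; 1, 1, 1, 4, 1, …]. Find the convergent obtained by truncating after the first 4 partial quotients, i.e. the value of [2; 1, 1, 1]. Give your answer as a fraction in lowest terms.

Start with 1.
1 + 1/(1/1) = 1 + 1/1 = 2/1
1 + 1/(2/1) = 1 + 1/2 = 3/2
2 + 1/(3/2) = 2 + 2/3 = 8/3

8/3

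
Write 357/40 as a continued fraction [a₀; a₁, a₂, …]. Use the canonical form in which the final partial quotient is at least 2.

Apply division with remainder until the remainder is 0:
357 = 8·40 + 37, so a_0 = 8
40 = 1·37 + 3, so a_1 = 1
37 = 12·3 + 1, so a_2 = 12
3 = 3·1 + 0, so a_3 = 3

[8; 1, 12, 3]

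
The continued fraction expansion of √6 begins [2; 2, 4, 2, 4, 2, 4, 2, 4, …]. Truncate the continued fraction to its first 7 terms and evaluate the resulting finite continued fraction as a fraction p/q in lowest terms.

Start with 4.
2 + 1/(4/1) = 2 + 1/4 = 9/4
4 + 1/(9/4) = 4 + 4/9 = 40/9
2 + 1/(40/9) = 2 + 9/40 = 89/40
4 + 1/(89/40) = 4 + 40/89 = 396/89
2 + 1/(396/89) = 2 + 89/396 = 881/396
2 + 1/(881/396) = 2 + 396/881 = 2158/881

2158/881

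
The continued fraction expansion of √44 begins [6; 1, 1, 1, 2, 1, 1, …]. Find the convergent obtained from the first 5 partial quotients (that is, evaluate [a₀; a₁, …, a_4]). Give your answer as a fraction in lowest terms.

Start with 2.
1 + 1/(2/1) = 1 + 1/2 = 3/2
1 + 1/(3/2) = 1 + 2/3 = 5/3
1 + 1/(5/3) = 1 + 3/5 = 8/5
6 + 1/(8/5) = 6 + 5/8 = 53/8

53/8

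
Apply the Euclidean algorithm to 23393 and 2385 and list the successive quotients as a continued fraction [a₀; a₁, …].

[9; 1, 4, 4, 1, 1, 3, 14]

⌊23393/2385⌋ = 9, remainder 1928
⌊2385/1928⌋ = 1, remainder 457
⌊1928/457⌋ = 4, remainder 100
⌊457/100⌋ = 4, remainder 57
⌊100/57⌋ = 1, remainder 43
⌊57/43⌋ = 1, remainder 14
⌊43/14⌋ = 3, remainder 1
⌊14/1⌋ = 14, remainder 0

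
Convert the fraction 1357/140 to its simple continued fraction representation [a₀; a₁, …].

1357 ÷ 140 → quotient 9, remainder 97
140 ÷ 97 → quotient 1, remainder 43
97 ÷ 43 → quotient 2, remainder 11
43 ÷ 11 → quotient 3, remainder 10
11 ÷ 10 → quotient 1, remainder 1
10 ÷ 1 → quotient 10, remainder 0

[9; 1, 2, 3, 1, 10]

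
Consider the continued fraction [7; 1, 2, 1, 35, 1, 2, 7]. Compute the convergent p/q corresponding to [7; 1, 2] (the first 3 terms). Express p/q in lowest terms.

Start with 2.
1 + 1/(2/1) = 1 + 1/2 = 3/2
7 + 1/(3/2) = 7 + 2/3 = 23/3

23/3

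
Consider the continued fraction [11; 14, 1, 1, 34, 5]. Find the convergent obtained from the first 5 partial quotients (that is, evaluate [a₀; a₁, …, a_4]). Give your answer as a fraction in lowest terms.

a_0 = 11: 11/1
a_1 = 14: 155/14
a_2 = 1: 166/15
a_3 = 1: 321/29
a_4 = 34: 11080/1001

11080/1001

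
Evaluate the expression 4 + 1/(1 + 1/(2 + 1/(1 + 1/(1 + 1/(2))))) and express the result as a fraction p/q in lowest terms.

Use the convergent recurrence hₖ = aₖ·hₖ₋₁ + hₖ₋₂ (and likewise for the denominators kₖ):
a_0 = 4: 4/1
a_1 = 1: 5/1
a_2 = 2: 14/3
a_3 = 1: 19/4
a_4 = 1: 33/7
a_5 = 2: 85/18

85/18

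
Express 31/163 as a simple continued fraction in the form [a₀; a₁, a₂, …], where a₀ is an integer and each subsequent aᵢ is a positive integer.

[0; 5, 3, 1, 7]

Apply division with remainder until the remainder is 0:
31 = 0·163 + 31, so a_0 = 0
163 = 5·31 + 8, so a_1 = 5
31 = 3·8 + 7, so a_2 = 3
8 = 1·7 + 1, so a_3 = 1
7 = 7·1 + 0, so a_4 = 7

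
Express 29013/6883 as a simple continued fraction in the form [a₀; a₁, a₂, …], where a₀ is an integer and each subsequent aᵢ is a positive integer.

[4; 4, 1, 1, 1, 5, 7, 12]

Repeatedly divide and take the remainder:
⌊29013/6883⌋ = 4, remainder 1481
⌊6883/1481⌋ = 4, remainder 959
⌊1481/959⌋ = 1, remainder 522
⌊959/522⌋ = 1, remainder 437
⌊522/437⌋ = 1, remainder 85
⌊437/85⌋ = 5, remainder 12
⌊85/12⌋ = 7, remainder 1
⌊12/1⌋ = 12, remainder 0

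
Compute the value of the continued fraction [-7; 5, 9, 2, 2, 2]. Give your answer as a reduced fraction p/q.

-3926/577

Compute successive convergents:
a_0 = -7: -7/1
a_1 = 5: -34/5
a_2 = 9: -313/46
a_3 = 2: -660/97
a_4 = 2: -1633/240
a_5 = 2: -3926/577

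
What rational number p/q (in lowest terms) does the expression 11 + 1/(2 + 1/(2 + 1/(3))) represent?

Starting at the tail and folding back:
Start with 3.
2 + 1/(3/1) = 2 + 1/3 = 7/3
2 + 1/(7/3) = 2 + 3/7 = 17/7
11 + 1/(17/7) = 11 + 7/17 = 194/17

194/17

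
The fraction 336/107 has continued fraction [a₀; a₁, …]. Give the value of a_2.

7

Run the Euclidean algorithm, recording each quotient:
336 ÷ 107 → quotient 3, remainder 15
107 ÷ 15 → quotient 7, remainder 2
15 ÷ 2 → quotient 7, remainder 1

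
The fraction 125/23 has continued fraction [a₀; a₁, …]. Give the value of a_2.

3

125 ÷ 23 → quotient 5, remainder 10
23 ÷ 10 → quotient 2, remainder 3
10 ÷ 3 → quotient 3, remainder 1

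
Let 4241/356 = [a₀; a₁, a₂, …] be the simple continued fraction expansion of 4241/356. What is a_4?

⌊4241/356⌋ = 11, remainder 325
⌊356/325⌋ = 1, remainder 31
⌊325/31⌋ = 10, remainder 15
⌊31/15⌋ = 2, remainder 1
⌊15/1⌋ = 15, remainder 0

15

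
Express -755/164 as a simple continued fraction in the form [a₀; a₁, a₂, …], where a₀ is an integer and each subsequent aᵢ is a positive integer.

[-5; 2, 1, 1, 10, 3]

-755 ÷ 164 → quotient -5, remainder 65
164 ÷ 65 → quotient 2, remainder 34
65 ÷ 34 → quotient 1, remainder 31
34 ÷ 31 → quotient 1, remainder 3
31 ÷ 3 → quotient 10, remainder 1
3 ÷ 1 → quotient 3, remainder 0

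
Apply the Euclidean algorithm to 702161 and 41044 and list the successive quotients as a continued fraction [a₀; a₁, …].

Apply division with remainder until the remainder is 0:
702161 = 17·41044 + 4413, so a_0 = 17
41044 = 9·4413 + 1327, so a_1 = 9
4413 = 3·1327 + 432, so a_2 = 3
1327 = 3·432 + 31, so a_3 = 3
432 = 13·31 + 29, so a_4 = 13
31 = 1·29 + 2, so a_5 = 1
29 = 14·2 + 1, so a_6 = 14
2 = 2·1 + 0, so a_7 = 2

[17; 9, 3, 3, 13, 1, 14, 2]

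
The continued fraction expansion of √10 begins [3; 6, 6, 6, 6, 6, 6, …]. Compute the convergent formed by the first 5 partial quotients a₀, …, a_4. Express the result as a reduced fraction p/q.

4443/1405

a_0 = 3: 3/1
a_1 = 6: 19/6
a_2 = 6: 117/37
a_3 = 6: 721/228
a_4 = 6: 4443/1405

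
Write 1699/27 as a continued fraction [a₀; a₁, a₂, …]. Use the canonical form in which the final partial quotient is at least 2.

[62; 1, 12, 2]

⌊1699/27⌋ = 62, remainder 25
⌊27/25⌋ = 1, remainder 2
⌊25/2⌋ = 12, remainder 1
⌊2/1⌋ = 2, remainder 0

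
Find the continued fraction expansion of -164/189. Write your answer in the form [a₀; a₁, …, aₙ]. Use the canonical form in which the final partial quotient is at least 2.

[-1; 7, 1, 1, 3, 1, 2]

-164 = -1·189 + 25, so a_0 = -1
189 = 7·25 + 14, so a_1 = 7
25 = 1·14 + 11, so a_2 = 1
14 = 1·11 + 3, so a_3 = 1
11 = 3·3 + 2, so a_4 = 3
3 = 1·2 + 1, so a_5 = 1
2 = 2·1 + 0, so a_6 = 2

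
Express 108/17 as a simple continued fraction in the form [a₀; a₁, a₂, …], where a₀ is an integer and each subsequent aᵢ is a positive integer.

[6; 2, 1, 5]

⌊108/17⌋ = 6, remainder 6
⌊17/6⌋ = 2, remainder 5
⌊6/5⌋ = 1, remainder 1
⌊5/1⌋ = 5, remainder 0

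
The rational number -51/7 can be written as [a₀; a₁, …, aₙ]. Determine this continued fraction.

[-8; 1, 2, 2]

-51 = -8·7 + 5, so a_0 = -8
7 = 1·5 + 2, so a_1 = 1
5 = 2·2 + 1, so a_2 = 2
2 = 2·1 + 0, so a_3 = 2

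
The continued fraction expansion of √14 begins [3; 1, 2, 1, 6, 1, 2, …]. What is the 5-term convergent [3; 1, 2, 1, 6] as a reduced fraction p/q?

Collapse the nested fraction from the inside out:
Start with 6.
1 + 1/(6/1) = 1 + 1/6 = 7/6
2 + 1/(7/6) = 2 + 6/7 = 20/7
1 + 1/(20/7) = 1 + 7/20 = 27/20
3 + 1/(27/20) = 3 + 20/27 = 101/27

101/27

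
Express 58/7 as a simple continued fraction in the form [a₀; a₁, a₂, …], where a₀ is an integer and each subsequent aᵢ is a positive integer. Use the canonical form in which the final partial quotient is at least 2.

58 ÷ 7 → quotient 8, remainder 2
7 ÷ 2 → quotient 3, remainder 1
2 ÷ 1 → quotient 2, remainder 0

[8; 3, 2]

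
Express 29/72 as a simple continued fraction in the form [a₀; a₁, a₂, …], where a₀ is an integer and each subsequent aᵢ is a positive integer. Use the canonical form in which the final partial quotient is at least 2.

Repeatedly divide and take the remainder:
⌊29/72⌋ = 0, remainder 29
⌊72/29⌋ = 2, remainder 14
⌊29/14⌋ = 2, remainder 1
⌊14/1⌋ = 14, remainder 0

[0; 2, 2, 14]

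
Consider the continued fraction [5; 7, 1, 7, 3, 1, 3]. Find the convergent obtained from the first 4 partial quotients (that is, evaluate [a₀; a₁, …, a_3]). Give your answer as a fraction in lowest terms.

Start with 7.
1 + 1/(7/1) = 1 + 1/7 = 8/7
7 + 1/(8/7) = 7 + 7/8 = 63/8
5 + 1/(63/8) = 5 + 8/63 = 323/63

323/63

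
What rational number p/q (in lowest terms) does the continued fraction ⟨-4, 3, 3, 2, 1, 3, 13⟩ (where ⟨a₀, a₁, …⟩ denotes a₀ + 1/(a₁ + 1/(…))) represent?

Start with 13.
3 + 1/(13/1) = 3 + 1/13 = 40/13
1 + 1/(40/13) = 1 + 13/40 = 53/40
2 + 1/(53/40) = 2 + 40/53 = 146/53
3 + 1/(146/53) = 3 + 53/146 = 491/146
3 + 1/(491/146) = 3 + 146/491 = 1619/491
-4 + 1/(1619/491) = -4 + 491/1619 = -5985/1619

-5985/1619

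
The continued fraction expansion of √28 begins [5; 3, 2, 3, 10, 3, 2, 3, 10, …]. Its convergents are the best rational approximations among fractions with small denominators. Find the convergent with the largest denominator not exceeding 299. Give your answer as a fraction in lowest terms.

1307/247

a_0 = 5: 5/1  (≤ bound)
a_1 = 3: 16/3  (≤ bound)
a_2 = 2: 37/7  (≤ bound)
a_3 = 3: 127/24  (≤ bound)
a_4 = 10: 1307/247  (≤ bound)
a_5 = 3: 4048/765  (> 299, stop)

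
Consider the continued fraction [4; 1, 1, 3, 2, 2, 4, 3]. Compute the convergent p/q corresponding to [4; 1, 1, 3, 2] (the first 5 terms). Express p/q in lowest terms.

73/16

Start with 2.
3 + 1/(2/1) = 3 + 1/2 = 7/2
1 + 1/(7/2) = 1 + 2/7 = 9/7
1 + 1/(9/7) = 1 + 7/9 = 16/9
4 + 1/(16/9) = 4 + 9/16 = 73/16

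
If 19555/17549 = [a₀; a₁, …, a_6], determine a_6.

Run the Euclidean algorithm, recording each quotient:
19555 = 1·17549 + 2006, so a_0 = 1
17549 = 8·2006 + 1501, so a_1 = 8
2006 = 1·1501 + 505, so a_2 = 1
1501 = 2·505 + 491, so a_3 = 2
505 = 1·491 + 14, so a_4 = 1
491 = 35·14 + 1, so a_5 = 35
14 = 14·1 + 0, so a_6 = 14

14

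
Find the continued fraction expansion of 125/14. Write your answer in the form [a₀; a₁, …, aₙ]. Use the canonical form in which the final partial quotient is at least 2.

125 ÷ 14 → quotient 8, remainder 13
14 ÷ 13 → quotient 1, remainder 1
13 ÷ 1 → quotient 13, remainder 0

[8; 1, 13]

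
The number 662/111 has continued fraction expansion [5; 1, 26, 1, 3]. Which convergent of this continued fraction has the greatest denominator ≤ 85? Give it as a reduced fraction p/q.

167/28

a_0 = 5: 5/1  (≤ bound)
a_1 = 1: 6/1  (≤ bound)
a_2 = 26: 161/27  (≤ bound)
a_3 = 1: 167/28  (≤ bound)
a_4 = 3: 662/111  (> 85, stop)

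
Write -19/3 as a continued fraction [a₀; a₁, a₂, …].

-19 ÷ 3 → quotient -7, remainder 2
3 ÷ 2 → quotient 1, remainder 1
2 ÷ 1 → quotient 2, remainder 0

[-7; 1, 2]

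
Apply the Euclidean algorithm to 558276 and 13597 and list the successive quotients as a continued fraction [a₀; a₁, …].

558276 ÷ 13597 → quotient 41, remainder 799
13597 ÷ 799 → quotient 17, remainder 14
799 ÷ 14 → quotient 57, remainder 1
14 ÷ 1 → quotient 14, remainder 0

[41; 17, 57, 14]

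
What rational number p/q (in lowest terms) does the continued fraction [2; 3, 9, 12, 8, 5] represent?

Start with 5.
8 + 1/(5/1) = 8 + 1/5 = 41/5
12 + 1/(41/5) = 12 + 5/41 = 497/41
9 + 1/(497/41) = 9 + 41/497 = 4514/497
3 + 1/(4514/497) = 3 + 497/4514 = 14039/4514
2 + 1/(14039/4514) = 2 + 4514/14039 = 32592/14039

32592/14039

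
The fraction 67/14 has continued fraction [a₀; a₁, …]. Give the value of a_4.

2

67 = 4·14 + 11, so a_0 = 4
14 = 1·11 + 3, so a_1 = 1
11 = 3·3 + 2, so a_2 = 3
3 = 1·2 + 1, so a_3 = 1
2 = 2·1 + 0, so a_4 = 2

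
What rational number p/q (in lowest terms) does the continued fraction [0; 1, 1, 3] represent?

Build up convergents one term at a time:
a_0 = 0: 0/1
a_1 = 1: 1/1
a_2 = 1: 1/2
a_3 = 3: 4/7

4/7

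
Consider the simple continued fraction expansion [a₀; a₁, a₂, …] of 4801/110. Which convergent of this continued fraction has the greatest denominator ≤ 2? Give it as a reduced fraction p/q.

87/2

a_0 = 43: 43/1  (≤ bound)
a_1 = 1: 44/1  (≤ bound)
a_2 = 1: 87/2  (≤ bound)
a_3 = 1: 131/3  (> 2, stop)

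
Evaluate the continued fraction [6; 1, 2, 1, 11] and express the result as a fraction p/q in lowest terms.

Build up convergents one term at a time:
a_0 = 6: 6/1
a_1 = 1: 7/1
a_2 = 2: 20/3
a_3 = 1: 27/4
a_4 = 11: 317/47

317/47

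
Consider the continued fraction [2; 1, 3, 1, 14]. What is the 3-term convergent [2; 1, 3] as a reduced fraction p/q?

Start with 3.
1 + 1/(3/1) = 1 + 1/3 = 4/3
2 + 1/(4/3) = 2 + 3/4 = 11/4

11/4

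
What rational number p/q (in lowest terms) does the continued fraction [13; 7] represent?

92/7

Starting at the tail and folding back:
Start with 7.
13 + 1/(7/1) = 13 + 1/7 = 92/7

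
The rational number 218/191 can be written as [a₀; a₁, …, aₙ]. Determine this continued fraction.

218 = 1·191 + 27, so a_0 = 1
191 = 7·27 + 2, so a_1 = 7
27 = 13·2 + 1, so a_2 = 13
2 = 2·1 + 0, so a_3 = 2

[1; 7, 13, 2]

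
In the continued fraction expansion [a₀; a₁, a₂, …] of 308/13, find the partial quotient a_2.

2

Repeatedly divide and take the remainder:
308 = 23·13 + 9, so a_0 = 23
13 = 1·9 + 4, so a_1 = 1
9 = 2·4 + 1, so a_2 = 2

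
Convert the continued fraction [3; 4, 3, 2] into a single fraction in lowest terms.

a_0 = 3: 3/1
a_1 = 4: 13/4
a_2 = 3: 42/13
a_3 = 2: 97/30

97/30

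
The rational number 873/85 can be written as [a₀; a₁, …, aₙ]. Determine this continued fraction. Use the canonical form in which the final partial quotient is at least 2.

873 ÷ 85 → quotient 10, remainder 23
85 ÷ 23 → quotient 3, remainder 16
23 ÷ 16 → quotient 1, remainder 7
16 ÷ 7 → quotient 2, remainder 2
7 ÷ 2 → quotient 3, remainder 1
2 ÷ 1 → quotient 2, remainder 0

[10; 3, 1, 2, 3, 2]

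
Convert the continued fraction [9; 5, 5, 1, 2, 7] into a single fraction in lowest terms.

5948/647

Start with 7.
2 + 1/(7/1) = 2 + 1/7 = 15/7
1 + 1/(15/7) = 1 + 7/15 = 22/15
5 + 1/(22/15) = 5 + 15/22 = 125/22
5 + 1/(125/22) = 5 + 22/125 = 647/125
9 + 1/(647/125) = 9 + 125/647 = 5948/647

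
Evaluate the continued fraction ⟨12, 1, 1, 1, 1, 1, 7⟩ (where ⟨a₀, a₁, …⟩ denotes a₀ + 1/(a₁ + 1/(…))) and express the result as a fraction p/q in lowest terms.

a_0 = 12: 12/1
a_1 = 1: 13/1
a_2 = 1: 25/2
a_3 = 1: 38/3
a_4 = 1: 63/5
a_5 = 1: 101/8
a_6 = 7: 770/61

770/61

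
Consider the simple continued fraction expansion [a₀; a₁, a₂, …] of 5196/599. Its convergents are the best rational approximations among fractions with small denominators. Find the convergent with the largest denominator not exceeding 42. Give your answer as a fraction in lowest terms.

List convergents until the denominator exceeds the bound:
a_0 = 8: 8/1  (≤ bound)
a_1 = 1: 9/1  (≤ bound)
a_2 = 2: 26/3  (≤ bound)
a_3 = 13: 347/40  (≤ bound)
a_4 = 1: 373/43  (> 42, stop)

347/40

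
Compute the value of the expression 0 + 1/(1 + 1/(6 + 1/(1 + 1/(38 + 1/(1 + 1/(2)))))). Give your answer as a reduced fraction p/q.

Starting at the tail and folding back:
Start with 2.
1 + 1/(2/1) = 1 + 1/2 = 3/2
38 + 1/(3/2) = 38 + 2/3 = 116/3
1 + 1/(116/3) = 1 + 3/116 = 119/116
6 + 1/(119/116) = 6 + 116/119 = 830/119
1 + 1/(830/119) = 1 + 119/830 = 949/830
0 + 1/(949/830) = 0 + 830/949 = 830/949

830/949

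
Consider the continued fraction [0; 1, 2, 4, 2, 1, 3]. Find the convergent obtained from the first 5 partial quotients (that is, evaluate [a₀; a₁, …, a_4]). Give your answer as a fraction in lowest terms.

Starting at the tail and folding back:
Start with 2.
4 + 1/(2/1) = 4 + 1/2 = 9/2
2 + 1/(9/2) = 2 + 2/9 = 20/9
1 + 1/(20/9) = 1 + 9/20 = 29/20
0 + 1/(29/20) = 0 + 20/29 = 20/29

20/29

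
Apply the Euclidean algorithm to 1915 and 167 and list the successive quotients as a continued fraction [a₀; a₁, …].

[11; 2, 7, 11]

Repeatedly divide and take the remainder:
⌊1915/167⌋ = 11, remainder 78
⌊167/78⌋ = 2, remainder 11
⌊78/11⌋ = 7, remainder 1
⌊11/1⌋ = 11, remainder 0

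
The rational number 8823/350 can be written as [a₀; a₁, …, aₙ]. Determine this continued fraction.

8823 ÷ 350 → quotient 25, remainder 73
350 ÷ 73 → quotient 4, remainder 58
73 ÷ 58 → quotient 1, remainder 15
58 ÷ 15 → quotient 3, remainder 13
15 ÷ 13 → quotient 1, remainder 2
13 ÷ 2 → quotient 6, remainder 1
2 ÷ 1 → quotient 2, remainder 0

[25; 4, 1, 3, 1, 6, 2]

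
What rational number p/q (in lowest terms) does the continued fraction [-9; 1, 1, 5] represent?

Compute successive convergents:
a_0 = -9: -9/1
a_1 = 1: -8/1
a_2 = 1: -17/2
a_3 = 5: -93/11

-93/11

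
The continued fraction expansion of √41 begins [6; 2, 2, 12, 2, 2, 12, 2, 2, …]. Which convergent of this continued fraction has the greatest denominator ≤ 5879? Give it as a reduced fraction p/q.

a_0 = 6: 6/1  (≤ bound)
a_1 = 2: 13/2  (≤ bound)
a_2 = 2: 32/5  (≤ bound)
a_3 = 12: 397/62  (≤ bound)
a_4 = 2: 826/129  (≤ bound)
a_5 = 2: 2049/320  (≤ bound)
a_6 = 12: 25414/3969  (≤ bound)
a_7 = 2: 52877/8258  (> 5879, stop)

25414/3969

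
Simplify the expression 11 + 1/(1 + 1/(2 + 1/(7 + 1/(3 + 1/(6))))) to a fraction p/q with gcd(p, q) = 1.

Work from the innermost term outward:
Start with 6.
3 + 1/(6/1) = 3 + 1/6 = 19/6
7 + 1/(19/6) = 7 + 6/19 = 139/19
2 + 1/(139/19) = 2 + 19/139 = 297/139
1 + 1/(297/139) = 1 + 139/297 = 436/297
11 + 1/(436/297) = 11 + 297/436 = 5093/436

5093/436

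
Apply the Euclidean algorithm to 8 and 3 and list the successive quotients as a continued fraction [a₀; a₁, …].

[2; 1, 2]

8 ÷ 3 → quotient 2, remainder 2
3 ÷ 2 → quotient 1, remainder 1
2 ÷ 1 → quotient 2, remainder 0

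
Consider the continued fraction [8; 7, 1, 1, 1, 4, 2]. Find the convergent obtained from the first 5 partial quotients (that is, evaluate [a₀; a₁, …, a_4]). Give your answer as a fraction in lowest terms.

187/23

Collapse the nested fraction from the inside out:
Start with 1.
1 + 1/(1/1) = 1 + 1/1 = 2/1
1 + 1/(2/1) = 1 + 1/2 = 3/2
7 + 1/(3/2) = 7 + 2/3 = 23/3
8 + 1/(23/3) = 8 + 3/23 = 187/23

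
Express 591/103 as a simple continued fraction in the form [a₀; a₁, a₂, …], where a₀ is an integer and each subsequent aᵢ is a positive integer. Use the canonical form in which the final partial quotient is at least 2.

591 = 5·103 + 76, so a_0 = 5
103 = 1·76 + 27, so a_1 = 1
76 = 2·27 + 22, so a_2 = 2
27 = 1·22 + 5, so a_3 = 1
22 = 4·5 + 2, so a_4 = 4
5 = 2·2 + 1, so a_5 = 2
2 = 2·1 + 0, so a_6 = 2

[5; 1, 2, 1, 4, 2, 2]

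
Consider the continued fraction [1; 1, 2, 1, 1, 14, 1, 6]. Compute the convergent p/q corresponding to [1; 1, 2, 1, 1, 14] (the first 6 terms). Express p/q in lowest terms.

175/102

Start with 14.
1 + 1/(14/1) = 1 + 1/14 = 15/14
1 + 1/(15/14) = 1 + 14/15 = 29/15
2 + 1/(29/15) = 2 + 15/29 = 73/29
1 + 1/(73/29) = 1 + 29/73 = 102/73
1 + 1/(102/73) = 1 + 73/102 = 175/102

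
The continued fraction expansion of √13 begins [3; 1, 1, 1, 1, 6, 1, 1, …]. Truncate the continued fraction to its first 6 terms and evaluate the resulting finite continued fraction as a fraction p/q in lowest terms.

119/33

Start with 6.
1 + 1/(6/1) = 1 + 1/6 = 7/6
1 + 1/(7/6) = 1 + 6/7 = 13/7
1 + 1/(13/7) = 1 + 7/13 = 20/13
1 + 1/(20/13) = 1 + 13/20 = 33/20
3 + 1/(33/20) = 3 + 20/33 = 119/33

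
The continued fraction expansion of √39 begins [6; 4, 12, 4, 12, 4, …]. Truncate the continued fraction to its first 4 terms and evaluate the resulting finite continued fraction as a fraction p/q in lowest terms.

a_0 = 6: 6/1
a_1 = 4: 25/4
a_2 = 12: 306/49
a_3 = 4: 1249/200

1249/200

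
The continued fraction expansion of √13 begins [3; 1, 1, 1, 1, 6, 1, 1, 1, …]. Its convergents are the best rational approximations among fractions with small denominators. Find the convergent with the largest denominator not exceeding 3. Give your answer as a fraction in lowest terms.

11/3

a_0 = 3: 3/1  (≤ bound)
a_1 = 1: 4/1  (≤ bound)
a_2 = 1: 7/2  (≤ bound)
a_3 = 1: 11/3  (≤ bound)
a_4 = 1: 18/5  (> 3, stop)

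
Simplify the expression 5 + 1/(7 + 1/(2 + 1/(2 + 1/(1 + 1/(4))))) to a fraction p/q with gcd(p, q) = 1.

1258/245

a_0 = 5: 5/1
a_1 = 7: 36/7
a_2 = 2: 77/15
a_3 = 2: 190/37
a_4 = 1: 267/52
a_5 = 4: 1258/245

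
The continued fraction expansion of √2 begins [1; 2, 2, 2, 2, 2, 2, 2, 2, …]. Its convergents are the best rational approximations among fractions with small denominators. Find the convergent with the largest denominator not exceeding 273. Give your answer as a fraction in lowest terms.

List convergents until the denominator exceeds the bound:
a_0 = 1: 1/1  (≤ bound)
a_1 = 2: 3/2  (≤ bound)
a_2 = 2: 7/5  (≤ bound)
a_3 = 2: 17/12  (≤ bound)
a_4 = 2: 41/29  (≤ bound)
a_5 = 2: 99/70  (≤ bound)
a_6 = 2: 239/169  (≤ bound)
a_7 = 2: 577/408  (> 273, stop)

239/169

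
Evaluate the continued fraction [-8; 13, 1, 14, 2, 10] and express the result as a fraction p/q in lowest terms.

Build up convergents one term at a time:
a_0 = -8: -8/1
a_1 = 13: -103/13
a_2 = 1: -111/14
a_3 = 14: -1657/209
a_4 = 2: -3425/432
a_5 = 10: -35907/4529

-35907/4529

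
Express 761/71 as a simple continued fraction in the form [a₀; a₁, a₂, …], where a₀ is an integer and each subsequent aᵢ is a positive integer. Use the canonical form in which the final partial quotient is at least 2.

[10; 1, 2, 1, 1, 4, 2]

761 = 10·71 + 51, so a_0 = 10
71 = 1·51 + 20, so a_1 = 1
51 = 2·20 + 11, so a_2 = 2
20 = 1·11 + 9, so a_3 = 1
11 = 1·9 + 2, so a_4 = 1
9 = 4·2 + 1, so a_5 = 4
2 = 2·1 + 0, so a_6 = 2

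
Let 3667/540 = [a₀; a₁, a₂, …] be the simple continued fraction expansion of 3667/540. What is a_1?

1

3667 ÷ 540 → quotient 6, remainder 427
540 ÷ 427 → quotient 1, remainder 113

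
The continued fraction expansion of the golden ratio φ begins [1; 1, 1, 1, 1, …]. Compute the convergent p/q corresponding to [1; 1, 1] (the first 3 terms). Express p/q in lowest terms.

3/2

Start with 1.
1 + 1/(1/1) = 1 + 1/1 = 2/1
1 + 1/(2/1) = 1 + 1/2 = 3/2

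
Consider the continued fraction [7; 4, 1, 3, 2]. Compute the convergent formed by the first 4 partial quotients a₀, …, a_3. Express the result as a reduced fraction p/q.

Use the convergent recurrence hₖ = aₖ·hₖ₋₁ + hₖ₋₂ (and likewise for the denominators kₖ):
a_0 = 7: 7/1
a_1 = 4: 29/4
a_2 = 1: 36/5
a_3 = 3: 137/19

137/19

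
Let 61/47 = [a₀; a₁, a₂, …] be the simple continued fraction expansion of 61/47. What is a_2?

61 = 1·47 + 14, so a_0 = 1
47 = 3·14 + 5, so a_1 = 3
14 = 2·5 + 4, so a_2 = 2

2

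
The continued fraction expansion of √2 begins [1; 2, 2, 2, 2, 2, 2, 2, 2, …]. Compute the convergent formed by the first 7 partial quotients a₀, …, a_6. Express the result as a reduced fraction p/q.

Build up convergents one term at a time:
a_0 = 1: 1/1
a_1 = 2: 3/2
a_2 = 2: 7/5
a_3 = 2: 17/12
a_4 = 2: 41/29
a_5 = 2: 99/70
a_6 = 2: 239/169

239/169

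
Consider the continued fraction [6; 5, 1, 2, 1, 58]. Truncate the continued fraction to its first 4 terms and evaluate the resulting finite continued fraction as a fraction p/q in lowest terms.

Use the convergent recurrence hₖ = aₖ·hₖ₋₁ + hₖ₋₂ (and likewise for the denominators kₖ):
a_0 = 6: 6/1
a_1 = 5: 31/5
a_2 = 1: 37/6
a_3 = 2: 105/17

105/17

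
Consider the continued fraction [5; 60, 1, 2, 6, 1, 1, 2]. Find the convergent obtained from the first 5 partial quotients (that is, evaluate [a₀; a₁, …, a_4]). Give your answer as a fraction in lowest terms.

5784/1153

Start with 6.
2 + 1/(6/1) = 2 + 1/6 = 13/6
1 + 1/(13/6) = 1 + 6/13 = 19/13
60 + 1/(19/13) = 60 + 13/19 = 1153/19
5 + 1/(1153/19) = 5 + 19/1153 = 5784/1153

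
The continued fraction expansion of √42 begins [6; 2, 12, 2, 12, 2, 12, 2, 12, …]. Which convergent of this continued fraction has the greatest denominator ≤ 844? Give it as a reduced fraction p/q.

a_0 = 6: 6/1  (≤ bound)
a_1 = 2: 13/2  (≤ bound)
a_2 = 12: 162/25  (≤ bound)
a_3 = 2: 337/52  (≤ bound)
a_4 = 12: 4206/649  (≤ bound)
a_5 = 2: 8749/1350  (> 844, stop)

4206/649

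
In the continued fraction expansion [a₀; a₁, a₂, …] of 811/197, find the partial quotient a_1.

811 = 4·197 + 23, so a_0 = 4
197 = 8·23 + 13, so a_1 = 8

8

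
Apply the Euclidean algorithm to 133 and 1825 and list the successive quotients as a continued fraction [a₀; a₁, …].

133 = 0·1825 + 133, so a_0 = 0
1825 = 13·133 + 96, so a_1 = 13
133 = 1·96 + 37, so a_2 = 1
96 = 2·37 + 22, so a_3 = 2
37 = 1·22 + 15, so a_4 = 1
22 = 1·15 + 7, so a_5 = 1
15 = 2·7 + 1, so a_6 = 2
7 = 7·1 + 0, so a_7 = 7

[0; 13, 1, 2, 1, 1, 2, 7]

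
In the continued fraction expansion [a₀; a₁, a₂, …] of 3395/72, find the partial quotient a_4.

5

⌊3395/72⌋ = 47, remainder 11
⌊72/11⌋ = 6, remainder 6
⌊11/6⌋ = 1, remainder 5
⌊6/5⌋ = 1, remainder 1
⌊5/1⌋ = 5, remainder 0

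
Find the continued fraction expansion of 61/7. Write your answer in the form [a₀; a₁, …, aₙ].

Apply division with remainder until the remainder is 0:
61 ÷ 7 → quotient 8, remainder 5
7 ÷ 5 → quotient 1, remainder 2
5 ÷ 2 → quotient 2, remainder 1
2 ÷ 1 → quotient 2, remainder 0

[8; 1, 2, 2]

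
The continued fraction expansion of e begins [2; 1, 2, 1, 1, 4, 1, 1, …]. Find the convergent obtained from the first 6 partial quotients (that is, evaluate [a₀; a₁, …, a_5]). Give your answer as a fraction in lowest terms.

a_0 = 2: 2/1
a_1 = 1: 3/1
a_2 = 2: 8/3
a_3 = 1: 11/4
a_4 = 1: 19/7
a_5 = 4: 87/32

87/32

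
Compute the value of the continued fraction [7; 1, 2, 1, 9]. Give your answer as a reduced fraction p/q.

a_0 = 7: 7/1
a_1 = 1: 8/1
a_2 = 2: 23/3
a_3 = 1: 31/4
a_4 = 9: 302/39

302/39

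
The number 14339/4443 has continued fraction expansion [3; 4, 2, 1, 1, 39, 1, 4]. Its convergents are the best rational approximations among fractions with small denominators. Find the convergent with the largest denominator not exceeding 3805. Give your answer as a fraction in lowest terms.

List convergents until the denominator exceeds the bound:
a_0 = 3: 3/1  (≤ bound)
a_1 = 4: 13/4  (≤ bound)
a_2 = 2: 29/9  (≤ bound)
a_3 = 1: 42/13  (≤ bound)
a_4 = 1: 71/22  (≤ bound)
a_5 = 39: 2811/871  (≤ bound)
a_6 = 1: 2882/893  (≤ bound)
a_7 = 4: 14339/4443  (> 3805, stop)

2882/893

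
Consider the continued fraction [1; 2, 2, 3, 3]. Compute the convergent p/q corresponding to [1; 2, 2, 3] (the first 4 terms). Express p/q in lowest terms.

a_0 = 1: 1/1
a_1 = 2: 3/2
a_2 = 2: 7/5
a_3 = 3: 24/17

24/17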